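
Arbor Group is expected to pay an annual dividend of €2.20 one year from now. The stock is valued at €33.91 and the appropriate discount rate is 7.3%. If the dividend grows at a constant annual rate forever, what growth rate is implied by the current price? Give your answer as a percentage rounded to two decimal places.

P = D₁/(r−g) ⇒ g = r − D₁/P = 0.073 − €2.20/€33.91 = 0.008122

0.81%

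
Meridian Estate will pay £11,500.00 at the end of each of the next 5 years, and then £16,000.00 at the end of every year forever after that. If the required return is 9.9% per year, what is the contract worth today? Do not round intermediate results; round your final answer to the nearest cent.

£144513.95

PV of 5-year annuity: £11,500.00 × [1 − (1+0.099)^−5] / 0.099 = 43705.64471
Perpetuity value at year 5: £16,000.00 / 0.099 = 161616.16162
PV of perpetuity: 161616.16162 / (1+0.099)^5 = 100808.30811
Total PV = 43705.64471 + 100808.30811 = 144513.95282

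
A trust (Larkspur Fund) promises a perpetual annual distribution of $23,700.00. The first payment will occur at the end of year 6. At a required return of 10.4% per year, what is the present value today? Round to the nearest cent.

$138953.55

Value at end of year 5: C / r = $23,700.00 / 0.104 = $227,884.6154
Discount to today: PV = $227,884.6154 / (1 + 0.104)^5 = $227,884.6154 / 1.640006 = $138,953.55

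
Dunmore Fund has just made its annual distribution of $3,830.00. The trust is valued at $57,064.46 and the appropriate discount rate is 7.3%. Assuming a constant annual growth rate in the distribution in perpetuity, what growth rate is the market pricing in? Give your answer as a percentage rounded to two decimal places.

0.55%

P = D₀(1+g)/(r−g) ⇒ P(r−g) = D₀(1+g) ⇒ g(P+D₀) = P·r − D₀
g = (P·r − D₀)/(P + D₀) = ($57,064.46×0.073 − $3,830.00) / ($57,064.46 + $3,830.00) = 0.005513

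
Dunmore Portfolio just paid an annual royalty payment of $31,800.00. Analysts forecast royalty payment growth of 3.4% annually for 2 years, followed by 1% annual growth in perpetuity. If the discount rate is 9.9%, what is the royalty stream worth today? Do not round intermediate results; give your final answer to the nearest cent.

D_1 = 32881.20000
D_2 = 33999.16080
Terminal value at year 2: TV = D_2×(1+g_2)/(r−g_2) = 34339.15241/0.089 = 385833.17312
P_0 = D_1/(1+r)^1 + D_2/(1+r)^2 + TV/(1+r)^2
    = 29919.19927 + 28149.63790 + 319450.94691 = 377519.78407

$377519.78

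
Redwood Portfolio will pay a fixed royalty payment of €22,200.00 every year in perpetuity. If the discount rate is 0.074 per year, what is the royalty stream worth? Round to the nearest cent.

Level perpetuity: PV = C / r = €22,200.00 / 0.074 = €300,000.00

€300000.00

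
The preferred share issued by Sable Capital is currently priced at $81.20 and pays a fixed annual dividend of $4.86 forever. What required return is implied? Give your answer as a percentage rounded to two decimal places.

P = C/r ⇒ r = C/P = $4.86/$81.20 = 0.059852

5.99%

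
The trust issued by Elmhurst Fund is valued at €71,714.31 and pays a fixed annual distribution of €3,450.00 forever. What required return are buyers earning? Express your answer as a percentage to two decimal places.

P = C/r ⇒ r = C/P = €3,450.00/€71,714.31 = 0.048108

4.81%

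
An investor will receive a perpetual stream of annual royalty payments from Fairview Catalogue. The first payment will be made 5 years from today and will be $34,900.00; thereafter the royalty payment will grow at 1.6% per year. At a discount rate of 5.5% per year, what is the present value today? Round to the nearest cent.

Value at end of year 4: C₁ / (r − g) = $34,900.00 / (0.055 − 0.016) = $894,871.7949
Discount to today: PV = $894,871.7949 / (1 + 0.055)^4 = $894,871.7949 / 1.238825 = $722,355.50

$722355.50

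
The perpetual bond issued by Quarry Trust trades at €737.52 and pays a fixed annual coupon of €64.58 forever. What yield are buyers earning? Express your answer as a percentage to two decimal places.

8.76%

P = C/r ⇒ r = C/P = €64.58/€737.52 = 0.087564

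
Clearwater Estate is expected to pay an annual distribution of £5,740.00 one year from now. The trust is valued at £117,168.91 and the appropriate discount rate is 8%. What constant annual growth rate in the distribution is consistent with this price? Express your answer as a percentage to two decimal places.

P = D₁/(r−g) ⇒ g = r − D₁/P = 0.08 − £5,740.00/£117,168.91 = 0.031011

3.10%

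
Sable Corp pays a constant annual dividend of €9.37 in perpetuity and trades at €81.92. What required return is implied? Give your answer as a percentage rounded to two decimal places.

P = C/r ⇒ r = C/P = €9.37/€81.92 = 0.114380

11.44%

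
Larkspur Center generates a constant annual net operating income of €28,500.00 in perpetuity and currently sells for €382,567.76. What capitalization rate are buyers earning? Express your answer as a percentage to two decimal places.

P = C/r ⇒ r = C/P = €28,500.00/€382,567.76 = 0.074497

7.45%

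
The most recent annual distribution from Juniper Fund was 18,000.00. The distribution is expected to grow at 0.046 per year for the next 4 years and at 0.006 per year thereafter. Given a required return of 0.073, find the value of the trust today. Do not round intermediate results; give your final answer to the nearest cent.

311658.32

D_1 = 18828.00000
D_2 = 19694.08800
D_3 = 20600.01605
D_4 = 21547.61679
Terminal value at year 4: TV = D_4×(1+g_2)/(r−g_2) = 21676.90249/0.067 = 323535.85801
P_0 = D_1/(1+r)^1 + D_2/(1+r)^2 + D_3/(1+r)^3 + D_4/(1+r)^4 + TV/(1+r)^4
    = 17547.06431 + 17105.52587 + 16675.09792 + 16255.50086 + 244075.13230 = 311658.32125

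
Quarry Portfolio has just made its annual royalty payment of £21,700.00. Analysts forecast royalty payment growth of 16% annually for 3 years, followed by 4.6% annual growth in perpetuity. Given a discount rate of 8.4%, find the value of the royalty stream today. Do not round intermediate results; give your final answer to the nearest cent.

£806633.67

D_1 = 25172.00000
D_2 = 29199.52000
D_3 = 33871.44320
Terminal value at year 3: TV = D_3×(1+g_2)/(r−g_2) = 35429.52959/0.038 = 932356.04177
P_0 = D_1/(1+r)^1 + D_2/(1+r)^2 + D_3/(1+r)^3 + TV/(1+r)^3
    = 23221.40221 + 24849.47100 + 26591.68484 + 731971.11423 = 806633.67229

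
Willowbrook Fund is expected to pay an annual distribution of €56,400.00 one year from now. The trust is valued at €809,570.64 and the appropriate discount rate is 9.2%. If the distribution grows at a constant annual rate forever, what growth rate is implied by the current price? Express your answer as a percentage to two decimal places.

2.23%

P = D₁/(r−g) ⇒ g = r − D₁/P = 0.092 − €56,400.00/€809,570.64 = 0.022333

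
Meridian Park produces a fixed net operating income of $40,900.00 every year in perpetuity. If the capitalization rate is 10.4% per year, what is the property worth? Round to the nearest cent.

Level perpetuity: PV = C / r = $40,900.00 / 0.104 = $393,269.23

$393269.23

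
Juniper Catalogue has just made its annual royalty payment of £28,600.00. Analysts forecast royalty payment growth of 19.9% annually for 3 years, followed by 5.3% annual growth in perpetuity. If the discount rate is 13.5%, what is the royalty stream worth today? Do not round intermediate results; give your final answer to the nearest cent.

£528807.73

D_1 = 34291.40000
D_2 = 41115.38860
D_3 = 49297.35093
Terminal value at year 3: TV = D_3×(1+g_2)/(r−g_2) = 51910.11053/0.082 = 633050.12842
P_0 = D_1/(1+r)^1 + D_2/(1+r)^2 + D_3/(1+r)^3 + TV/(1+r)^3
    = 30212.68722 + 31916.31012 + 33715.99633 + 432962.73331 = 528807.72697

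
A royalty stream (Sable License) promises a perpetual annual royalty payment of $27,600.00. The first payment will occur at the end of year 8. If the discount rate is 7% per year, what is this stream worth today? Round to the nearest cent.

$245541.33

Value at end of year 7: C / r = $27,600.00 / 0.07 = $394,285.7143
Discount to today: PV = $394,285.7143 / (1 + 0.07)^7 = $394,285.7143 / 1.605781 = $245,541.33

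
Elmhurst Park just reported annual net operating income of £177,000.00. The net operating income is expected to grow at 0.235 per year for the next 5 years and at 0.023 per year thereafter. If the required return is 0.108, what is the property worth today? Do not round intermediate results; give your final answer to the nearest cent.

£4904944.24

D_1 = 218595.00000
D_2 = 269964.82500
D_3 = 333406.55887
D_4 = 411757.10021
D_5 = 508520.01876
Terminal value at year 5: TV = D_5×(1+g_2)/(r−g_2) = 520215.97919/0.085 = 6120187.99049
P_0 = D_1/(1+r)^1 + D_2/(1+r)^2 + D_3/(1+r)^3 + D_4/(1+r)^4 + D_5/(1+r)^5 + TV/(1+r)^5
    = 197287.90614 + 219901.23112 + 245106.51663 + 273200.85564 + 304515.39414 + 3664932.33186 = 4904944.23552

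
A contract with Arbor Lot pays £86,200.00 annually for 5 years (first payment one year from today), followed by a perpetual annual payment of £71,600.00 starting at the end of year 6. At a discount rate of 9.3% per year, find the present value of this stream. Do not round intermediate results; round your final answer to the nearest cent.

£826242.08

PV of 5-year annuity: £86,200.00 × [1 − (1+0.093)^−5] / 0.093 = 332694.22554
Perpetuity value at year 5: £71,600.00 / 0.093 = 769892.47312
PV of perpetuity: 769892.47312 / (1+0.093)^5 = 493547.84959
Total PV = 332694.22554 + 493547.84959 = 826242.07512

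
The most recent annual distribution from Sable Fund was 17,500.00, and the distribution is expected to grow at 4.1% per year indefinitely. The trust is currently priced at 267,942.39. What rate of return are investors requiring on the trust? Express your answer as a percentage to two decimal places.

D₁ = 17,500.00 × 1.041 = 18,217.5000
P = D₁/(r − g) ⇒ r = D₁/P + g = 18,217.5000/267,942.39 + 0.041 = 0.067990 + 0.041 = 0.108990

10.90%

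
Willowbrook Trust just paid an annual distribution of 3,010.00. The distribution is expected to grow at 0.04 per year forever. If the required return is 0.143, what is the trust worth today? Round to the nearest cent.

30392.23

D₁ = D₀ × (1 + g) = 3,010.00 × 1.04 = 3,130.4000
Growing perpetuity: P = D₁ / (r − g) = 3,130.4000 / (0.143 − 0.04) = 30,392.23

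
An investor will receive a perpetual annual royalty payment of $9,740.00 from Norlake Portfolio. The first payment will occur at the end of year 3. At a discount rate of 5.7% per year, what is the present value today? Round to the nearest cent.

Value at end of year 2: C / r = $9,740.00 / 0.057 = $170,877.1930
Discount to today: PV = $170,877.1930 / (1 + 0.057)^2 = $170,877.1930 / 1.117249 = $152,944.59

$152944.59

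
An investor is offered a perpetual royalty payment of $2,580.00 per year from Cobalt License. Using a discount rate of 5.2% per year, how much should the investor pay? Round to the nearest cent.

$49615.38

Level perpetuity: PV = C / r = $2,580.00 / 0.052 = $49,615.38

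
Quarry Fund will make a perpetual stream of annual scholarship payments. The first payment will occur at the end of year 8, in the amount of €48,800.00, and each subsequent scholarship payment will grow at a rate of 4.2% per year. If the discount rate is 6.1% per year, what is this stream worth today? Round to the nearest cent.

Value at end of year 7: C₁ / (r − g) = €48,800.00 / (0.061 − 0.042) = €2,568,421.0526
Discount to today: PV = €2,568,421.0526 / (1 + 0.061)^7 = €2,568,421.0526 / 1.513588 = €1,696,908.92

€1696908.92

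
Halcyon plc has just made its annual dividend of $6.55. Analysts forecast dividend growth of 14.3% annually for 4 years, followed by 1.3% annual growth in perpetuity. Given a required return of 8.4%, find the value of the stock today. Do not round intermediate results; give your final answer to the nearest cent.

D_1 = 7.48665
D_2 = 8.55724
D_3 = 9.78093
D_4 = 11.17960
Terminal value at year 4: TV = D_4×(1+g_2)/(r−g_2) = 11.32493/0.071 = 159.50611
P_0 = D_1/(1+r)^1 + D_2/(1+r)^2 + D_3/(1+r)^3 + D_4/(1+r)^4 + TV/(1+r)^4
    = 6.90650 + 7.28241 + 7.67878 + 8.09672 + 115.52080 = 145.48521

$145.49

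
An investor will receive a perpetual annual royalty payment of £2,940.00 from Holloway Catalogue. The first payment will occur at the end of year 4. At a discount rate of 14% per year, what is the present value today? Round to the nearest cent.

Value at end of year 3: C / r = £2,940.00 / 0.14 = £21,000.0000
Discount to today: PV = £21,000.0000 / (1 + 0.14)^3 = £21,000.0000 / 1.481544 = £14,174.40

£14174.40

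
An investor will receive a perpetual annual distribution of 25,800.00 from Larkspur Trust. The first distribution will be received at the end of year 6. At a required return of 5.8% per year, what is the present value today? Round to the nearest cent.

Value at end of year 5: C / r = 25,800.00 / 0.058 = 444,827.5862
Discount to today: PV = 444,827.5862 / (1 + 0.058)^5 = 444,827.5862 / 1.325648 = 335,554.74

335554.74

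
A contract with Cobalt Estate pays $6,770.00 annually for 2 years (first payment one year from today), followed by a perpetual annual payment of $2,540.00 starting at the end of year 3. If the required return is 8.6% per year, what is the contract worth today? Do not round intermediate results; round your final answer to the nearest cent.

PV of 2-year annuity: $6,770.00 × [1 − (1+0.086)^−2] / 0.086 = 11974.11217
Perpetuity value at year 2: $2,540.00 / 0.086 = 29534.88372
PV of perpetuity: 29534.88372 / (1+0.086)^2 = 25042.38078
Total PV = 11974.11217 + 25042.38078 = 37016.49295

$37016.49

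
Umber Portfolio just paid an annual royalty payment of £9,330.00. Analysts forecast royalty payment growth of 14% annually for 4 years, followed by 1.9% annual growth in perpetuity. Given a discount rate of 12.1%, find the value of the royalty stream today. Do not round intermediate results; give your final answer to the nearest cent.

D_1 = 10636.20000
D_2 = 12125.26800
D_3 = 13822.80552
D_4 = 15757.99829
Terminal value at year 4: TV = D_4×(1+g_2)/(r−g_2) = 16057.40026/0.102 = 157425.49275
P_0 = D_1/(1+r)^1 + D_2/(1+r)^2 + D_3/(1+r)^3 + D_4/(1+r)^4 + TV/(1+r)^4
    = 9488.13559 + 9648.95145 + 9812.49300 + 9978.80644 + 99690.23298 = 138618.61946

£138618.62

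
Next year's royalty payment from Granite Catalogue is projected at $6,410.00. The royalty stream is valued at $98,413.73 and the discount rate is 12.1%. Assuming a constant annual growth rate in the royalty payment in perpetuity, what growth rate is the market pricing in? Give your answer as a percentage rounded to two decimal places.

5.59%

P = D₁/(r−g) ⇒ g = r − D₁/P = 0.121 − $6,410.00/$98,413.73 = 0.055867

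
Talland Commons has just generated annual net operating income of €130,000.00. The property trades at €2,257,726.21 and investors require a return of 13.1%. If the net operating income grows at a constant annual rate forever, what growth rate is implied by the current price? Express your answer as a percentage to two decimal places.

6.94%

P = D₀(1+g)/(r−g) ⇒ P(r−g) = D₀(1+g) ⇒ g(P+D₀) = P·r − D₀
g = (P·r − D₀)/(P + D₀) = (€2,257,726.21×0.131 − €130,000.00) / (€2,257,726.21 + €130,000.00) = 0.069423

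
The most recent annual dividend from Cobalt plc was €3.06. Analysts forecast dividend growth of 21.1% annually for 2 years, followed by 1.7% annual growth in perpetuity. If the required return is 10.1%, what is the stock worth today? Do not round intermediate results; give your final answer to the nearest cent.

€51.89

D_1 = 3.70566
D_2 = 4.48755
Terminal value at year 2: TV = D_2×(1+g_2)/(r−g_2) = 4.56384/0.084 = 54.33146
P_0 = D_1/(1+r)^1 + D_2/(1+r)^2 + TV/(1+r)^2
    = 3.36572 + 3.70199 + 44.82050 = 51.88822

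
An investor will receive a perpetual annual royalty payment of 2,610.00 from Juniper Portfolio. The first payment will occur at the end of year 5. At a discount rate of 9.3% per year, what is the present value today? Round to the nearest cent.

19664.23

Value at end of year 4: C / r = 2,610.00 / 0.093 = 28,064.5161
Discount to today: PV = 28,064.5161 / (1 + 0.093)^4 = 28,064.5161 / 1.427186 = 19,664.23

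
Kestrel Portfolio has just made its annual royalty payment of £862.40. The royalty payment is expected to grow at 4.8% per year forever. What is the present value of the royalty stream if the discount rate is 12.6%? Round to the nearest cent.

D₁ = D₀ × (1 + g) = £862.40 × 1.048 = £903.7952
Growing perpetuity: P = D₁ / (r − g) = £903.7952 / (0.126 − 0.048) = £11,587.12

£11587.12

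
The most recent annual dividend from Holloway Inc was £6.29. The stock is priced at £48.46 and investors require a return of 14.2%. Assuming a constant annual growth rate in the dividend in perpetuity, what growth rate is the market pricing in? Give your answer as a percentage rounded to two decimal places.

P = D₀(1+g)/(r−g) ⇒ P(r−g) = D₀(1+g) ⇒ g(P+D₀) = P·r − D₀
g = (P·r − D₀)/(P + D₀) = (£48.46×0.142 − £6.29) / (£48.46 + £6.29) = 0.010800

1.08%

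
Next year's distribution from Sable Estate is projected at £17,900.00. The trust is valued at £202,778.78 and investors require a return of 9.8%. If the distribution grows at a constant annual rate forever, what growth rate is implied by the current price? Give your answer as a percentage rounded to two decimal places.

P = D₁/(r−g) ⇒ g = r − D₁/P = 0.098 − £17,900.00/£202,778.78 = 0.009726

0.97%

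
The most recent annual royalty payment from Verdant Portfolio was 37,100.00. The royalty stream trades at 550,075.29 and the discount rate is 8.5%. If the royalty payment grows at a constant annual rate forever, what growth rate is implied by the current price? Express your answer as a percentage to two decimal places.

1.64%

P = D₀(1+g)/(r−g) ⇒ P(r−g) = D₀(1+g) ⇒ g(P+D₀) = P·r − D₀
g = (P·r − D₀)/(P + D₀) = (550,075.29×0.085 − 37,100.00) / (550,075.29 + 37,100.00) = 0.016446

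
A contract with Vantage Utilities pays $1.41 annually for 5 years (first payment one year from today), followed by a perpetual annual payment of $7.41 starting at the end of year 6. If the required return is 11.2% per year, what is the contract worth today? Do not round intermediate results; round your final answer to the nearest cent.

$44.10

PV of 5-year annuity: $1.41 × [1 − (1+0.112)^−5] / 0.112 = 5.18510
Perpetuity value at year 5: $7.41 / 0.112 = 66.16071
PV of perpetuity: 66.16071 / (1+0.112)^5 = 38.91135
Total PV = 5.18510 + 38.91135 = 44.09645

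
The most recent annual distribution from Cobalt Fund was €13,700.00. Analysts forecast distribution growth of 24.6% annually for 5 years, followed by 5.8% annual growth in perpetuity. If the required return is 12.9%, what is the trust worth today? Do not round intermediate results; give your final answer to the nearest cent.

€427224.93

D_1 = 17070.20000
D_2 = 21269.46920
D_3 = 26501.75862
D_4 = 33021.19124
D_5 = 41144.40429
Terminal value at year 5: TV = D_5×(1+g_2)/(r−g_2) = 43530.77974/0.071 = 613109.57380
P_0 = D_1/(1+r)^1 + D_2/(1+r)^2 + D_3/(1+r)^3 + D_4/(1+r)^4 + D_5/(1+r)^5 + TV/(1+r)^5
    = 15119.75199 + 16686.63506 + 18415.89662 + 20324.36421 + 22430.60921 + 334247.66969 = 427224.92679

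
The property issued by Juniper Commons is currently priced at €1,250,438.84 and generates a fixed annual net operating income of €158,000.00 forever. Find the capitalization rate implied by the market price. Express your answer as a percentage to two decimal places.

P = C/r ⇒ r = C/P = €158,000.00/€1,250,438.84 = 0.126356

12.64%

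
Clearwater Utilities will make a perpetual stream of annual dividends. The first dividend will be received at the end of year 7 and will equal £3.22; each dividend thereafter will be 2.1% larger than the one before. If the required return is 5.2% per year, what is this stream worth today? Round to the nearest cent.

Value at end of year 6: C₁ / (r − g) = £3.22 / (0.052 − 0.021) = £103.8710
Discount to today: PV = £103.8710 / (1 + 0.052)^6 = £103.8710 / 1.355484 = £76.63

£76.63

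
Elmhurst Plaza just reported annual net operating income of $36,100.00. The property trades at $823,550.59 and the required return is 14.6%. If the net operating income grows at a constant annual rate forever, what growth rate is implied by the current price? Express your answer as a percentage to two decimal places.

9.79%

P = D₀(1+g)/(r−g) ⇒ P(r−g) = D₀(1+g) ⇒ g(P+D₀) = P·r − D₀
g = (P·r − D₀)/(P + D₀) = ($823,550.59×0.146 − $36,100.00) / ($823,550.59 + $36,100.00) = 0.097875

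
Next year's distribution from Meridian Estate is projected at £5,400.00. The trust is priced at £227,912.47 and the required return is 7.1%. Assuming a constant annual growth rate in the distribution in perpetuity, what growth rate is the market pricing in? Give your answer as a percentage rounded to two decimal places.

P = D₁/(r−g) ⇒ g = r − D₁/P = 0.071 − £5,400.00/£227,912.47 = 0.047307

4.73%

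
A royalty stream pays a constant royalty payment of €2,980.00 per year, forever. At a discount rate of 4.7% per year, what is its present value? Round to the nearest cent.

€63404.26

Level perpetuity: PV = C / r = €2,980.00 / 0.047 = €63,404.26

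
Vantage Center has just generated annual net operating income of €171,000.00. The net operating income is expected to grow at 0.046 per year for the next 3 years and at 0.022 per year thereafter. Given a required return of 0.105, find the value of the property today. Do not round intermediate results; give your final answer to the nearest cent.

D_1 = 178866.00000
D_2 = 187093.83600
D_3 = 195700.15246
Terminal value at year 3: TV = D_3×(1+g_2)/(r−g_2) = 200005.55581/0.083 = 2409705.49169
P_0 = D_1/(1+r)^1 + D_2/(1+r)^2 + D_3/(1+r)^3 + TV/(1+r)^3
    = 161869.68326 + 153226.86759 + 145045.52353 + 1785982.22948 = 2246124.30386

€2246124.30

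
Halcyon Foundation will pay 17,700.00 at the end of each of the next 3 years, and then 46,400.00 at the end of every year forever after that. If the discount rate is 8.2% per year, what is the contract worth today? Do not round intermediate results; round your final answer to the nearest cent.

PV of 3-year annuity: 17,700.00 × [1 − (1+0.082)^−3] / 0.082 = 45450.50344
Perpetuity value at year 3: 46,400.00 / 0.082 = 565853.65854
PV of perpetuity: 565853.65854 / (1+0.082)^3 = 446706.57606
Total PV = 45450.50344 + 446706.57606 = 492157.07951

492157.08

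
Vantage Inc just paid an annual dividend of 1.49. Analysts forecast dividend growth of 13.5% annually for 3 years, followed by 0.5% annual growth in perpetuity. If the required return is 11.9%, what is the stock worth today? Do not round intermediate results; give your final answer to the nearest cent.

18.31

D_1 = 1.69115
D_2 = 1.91946
D_3 = 2.17858
Terminal value at year 3: TV = D_3×(1+g_2)/(r−g_2) = 2.18947/0.114 = 19.20592
P_0 = D_1/(1+r)^1 + D_2/(1+r)^2 + D_3/(1+r)^3 + TV/(1+r)^3
    = 1.51130 + 1.53291 + 1.55483 + 13.70708 = 18.30613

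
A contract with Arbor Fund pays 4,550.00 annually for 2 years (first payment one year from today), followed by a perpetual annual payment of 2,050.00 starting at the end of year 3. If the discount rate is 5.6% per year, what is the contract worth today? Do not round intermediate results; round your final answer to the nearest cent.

PV of 2-year annuity: 4,550.00 × [1 − (1+0.056)^−2] / 0.056 = 8388.93193
Perpetuity value at year 2: 2,050.00 / 0.056 = 36607.14286
PV of perpetuity: 36607.14286 / (1+0.056)^2 = 32827.51418
Total PV = 8388.93193 + 32827.51418 = 41216.44612

41216.45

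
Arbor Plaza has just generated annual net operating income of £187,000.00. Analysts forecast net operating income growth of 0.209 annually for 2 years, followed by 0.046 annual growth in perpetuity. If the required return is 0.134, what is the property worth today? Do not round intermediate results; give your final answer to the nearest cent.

D_1 = 226083.00000
D_2 = 273334.34700
Terminal value at year 2: TV = D_2×(1+g_2)/(r−g_2) = 285907.72696/0.088 = 3248951.44275
P_0 = D_1/(1+r)^1 + D_2/(1+r)^2 + TV/(1+r)^2
    = 199367.72487 + 212553.42096 + 2526487.25365 = 2938408.39947

£2938408.40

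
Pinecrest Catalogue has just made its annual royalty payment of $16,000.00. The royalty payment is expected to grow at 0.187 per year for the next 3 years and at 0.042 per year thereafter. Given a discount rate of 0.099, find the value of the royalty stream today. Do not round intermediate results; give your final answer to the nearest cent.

$424634.77

D_1 = 18992.00000
D_2 = 22543.50400
D_3 = 26759.13925
Terminal value at year 3: TV = D_3×(1+g_2)/(r−g_2) = 27883.02310/0.057 = 489175.84380
P_0 = D_1/(1+r)^1 + D_2/(1+r)^2 + D_3/(1+r)^3 + TV/(1+r)^3
    = 17281.16470 + 18664.91583 + 20159.46778 + 368529.21794 = 424634.76624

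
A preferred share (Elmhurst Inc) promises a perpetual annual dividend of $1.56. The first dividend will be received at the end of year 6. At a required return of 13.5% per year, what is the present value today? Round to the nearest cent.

Value at end of year 5: C / r = $1.56 / 0.135 = $11.5556
Discount to today: PV = $11.5556 / (1 + 0.135)^5 = $11.5556 / 1.883559 = $6.13

$6.13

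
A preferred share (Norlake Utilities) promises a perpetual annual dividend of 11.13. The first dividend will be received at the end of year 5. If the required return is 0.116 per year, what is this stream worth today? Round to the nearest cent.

61.86

Value at end of year 4: C / r = 11.13 / 0.116 = 95.9483
Discount to today: PV = 95.9483 / (1 + 0.116)^4 = 95.9483 / 1.551161 = 61.86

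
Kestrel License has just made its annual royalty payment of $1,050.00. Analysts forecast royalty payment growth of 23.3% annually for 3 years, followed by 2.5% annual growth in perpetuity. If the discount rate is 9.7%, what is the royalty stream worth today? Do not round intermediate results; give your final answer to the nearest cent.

$25222.71

D_1 = 1294.65000
D_2 = 1596.30345
D_3 = 1968.24215
Terminal value at year 3: TV = D_3×(1+g_2)/(r−g_2) = 2017.44821/0.072 = 28020.11400
P_0 = D_1/(1+r)^1 + D_2/(1+r)^2 + D_3/(1+r)^3 + TV/(1+r)^3
    = 1180.17320 + 1326.48455 + 1490.93478 + 21225.11320 = 25222.70573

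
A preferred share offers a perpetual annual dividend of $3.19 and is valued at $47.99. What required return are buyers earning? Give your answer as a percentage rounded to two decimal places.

P = C/r ⇒ r = C/P = $3.19/$47.99 = 0.066472

6.65%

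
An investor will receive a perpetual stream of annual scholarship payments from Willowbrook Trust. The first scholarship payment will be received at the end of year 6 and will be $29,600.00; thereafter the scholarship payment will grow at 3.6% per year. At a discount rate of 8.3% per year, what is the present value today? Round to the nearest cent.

$422718.81

Value at end of year 5: C₁ / (r − g) = $29,600.00 / (0.083 − 0.036) = $629,787.2340
Discount to today: PV = $629,787.2340 / (1 + 0.083)^5 = $629,787.2340 / 1.489849 = $422,718.81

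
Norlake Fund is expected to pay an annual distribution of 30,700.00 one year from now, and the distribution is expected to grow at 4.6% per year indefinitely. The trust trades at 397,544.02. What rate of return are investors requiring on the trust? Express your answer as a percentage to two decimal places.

P = D₁/(r − g) ⇒ r = D₁/P + g = 30,700.0000/397,544.02 + 0.046 = 0.077224 + 0.046 = 0.123224

12.32%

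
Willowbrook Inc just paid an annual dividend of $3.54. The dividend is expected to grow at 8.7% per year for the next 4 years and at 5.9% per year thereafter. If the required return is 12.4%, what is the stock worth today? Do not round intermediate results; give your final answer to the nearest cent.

D_1 = 3.84798
D_2 = 4.18275
D_3 = 4.54665
D_4 = 4.94221
Terminal value at year 4: TV = D_4×(1+g_2)/(r−g_2) = 5.23380/0.065 = 80.52005
P_0 = D_1/(1+r)^1 + D_2/(1+r)^2 + D_3/(1+r)^3 + D_4/(1+r)^4 + TV/(1+r)^4
    = 3.42347 + 3.31078 + 3.20179 + 3.09639 + 50.44740 = 63.47983

$63.48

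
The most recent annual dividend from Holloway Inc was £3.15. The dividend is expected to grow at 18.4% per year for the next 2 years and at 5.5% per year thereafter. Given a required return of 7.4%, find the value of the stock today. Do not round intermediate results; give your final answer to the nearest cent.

D_1 = 3.72960
D_2 = 4.41585
Terminal value at year 2: TV = D_2×(1+g_2)/(r−g_2) = 4.65872/0.019 = 245.19568
P_0 = D_1/(1+r)^1 + D_2/(1+r)^2 + TV/(1+r)^2
    = 3.47263 + 3.82829 + 212.57112 = 219.87204

£219.87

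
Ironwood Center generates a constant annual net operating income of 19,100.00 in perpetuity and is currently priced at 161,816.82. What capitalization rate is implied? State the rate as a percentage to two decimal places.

P = C/r ⇒ r = C/P = 19,100.00/161,816.82 = 0.118035

11.80%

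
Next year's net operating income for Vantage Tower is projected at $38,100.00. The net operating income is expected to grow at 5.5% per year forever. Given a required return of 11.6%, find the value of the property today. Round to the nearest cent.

$624590.16

Growing perpetuity: P = D₁ / (r − g) = $38,100.0000 / (0.116 − 0.055) = $624,590.16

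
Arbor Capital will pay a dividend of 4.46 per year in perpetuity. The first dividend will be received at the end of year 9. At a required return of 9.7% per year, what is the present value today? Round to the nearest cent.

21.92

Value at end of year 8: C / r = 4.46 / 0.097 = 45.9794
Discount to today: PV = 45.9794 / (1 + 0.097)^8 = 45.9794 / 2.097264 = 21.92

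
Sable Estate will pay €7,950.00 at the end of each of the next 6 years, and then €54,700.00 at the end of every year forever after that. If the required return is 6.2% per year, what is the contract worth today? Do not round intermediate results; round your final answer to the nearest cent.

PV of 6-year annuity: €7,950.00 × [1 − (1+0.062)^−6] / 0.062 = 38848.27847
Perpetuity value at year 6: €54,700.00 / 0.062 = 882258.06452
PV of perpetuity: 882258.06452 / (1+0.062)^6 = 614962.36232
Total PV = 38848.27847 + 614962.36232 = 653810.64079

€653810.64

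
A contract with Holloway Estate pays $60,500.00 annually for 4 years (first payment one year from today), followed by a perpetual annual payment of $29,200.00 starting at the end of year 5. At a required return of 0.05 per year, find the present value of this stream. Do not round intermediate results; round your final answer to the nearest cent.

PV of 4-year annuity: $60,500.00 × [1 − (1+0.05)^−4] / 0.05 = 214530.00550
Perpetuity value at year 4: $29,200.00 / 0.05 = 584000.00000
PV of perpetuity: 584000.00000 / (1+0.05)^4 = 480458.24528
Total PV = 214530.00550 + 480458.24528 = 694988.25078

$694988.25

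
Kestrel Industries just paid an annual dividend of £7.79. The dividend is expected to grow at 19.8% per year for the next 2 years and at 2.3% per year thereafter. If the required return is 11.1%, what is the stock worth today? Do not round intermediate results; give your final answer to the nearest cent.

£122.75

D_1 = 9.33242
D_2 = 11.18024
Terminal value at year 2: TV = D_2×(1+g_2)/(r−g_2) = 11.43738/0.088 = 129.97028
P_0 = D_1/(1+r)^1 + D_2/(1+r)^2 + TV/(1+r)^2
    = 8.40002 + 9.05781 + 105.29699 = 122.75481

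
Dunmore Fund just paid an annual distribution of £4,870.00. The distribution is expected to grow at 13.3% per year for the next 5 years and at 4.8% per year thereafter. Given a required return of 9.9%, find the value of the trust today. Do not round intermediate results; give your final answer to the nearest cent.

£143247.02

D_1 = 5517.71000
D_2 = 6251.56543
D_3 = 7083.02363
D_4 = 8025.06578
D_5 = 9092.39952
Terminal value at year 5: TV = D_5×(1+g_2)/(r−g_2) = 9528.83470/0.051 = 186839.89609
P_0 = D_1/(1+r)^1 + D_2/(1+r)^2 + D_3/(1+r)^3 + D_4/(1+r)^4 + D_5/(1+r)^5 + TV/(1+r)^5
    = 5020.66424 + 5175.98961 + 5336.12032 + 5501.20502 + 5671.39699 + 116541.64796 = 143247.02415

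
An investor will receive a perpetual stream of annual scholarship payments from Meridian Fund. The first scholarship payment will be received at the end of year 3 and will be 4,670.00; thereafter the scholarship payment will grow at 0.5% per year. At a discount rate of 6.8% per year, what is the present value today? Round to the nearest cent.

Value at end of year 2: C₁ / (r − g) = 4,670.00 / (0.068 − 0.005) = 74,126.9841
Discount to today: PV = 74,126.9841 / (1 + 0.068)^2 = 74,126.9841 / 1.140624 = 64,988.10

64988.10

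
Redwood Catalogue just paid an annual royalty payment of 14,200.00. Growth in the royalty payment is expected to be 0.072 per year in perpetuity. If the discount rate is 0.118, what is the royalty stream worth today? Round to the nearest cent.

D₁ = D₀ × (1 + g) = 14,200.00 × 1.072 = 15,222.4000
Growing perpetuity: P = D₁ / (r − g) = 15,222.4000 / (0.118 − 0.072) = 330,921.74

330921.74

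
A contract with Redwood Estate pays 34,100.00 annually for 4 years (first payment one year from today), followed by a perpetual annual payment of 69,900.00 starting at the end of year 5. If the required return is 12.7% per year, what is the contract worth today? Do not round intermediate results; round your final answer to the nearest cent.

PV of 4-year annuity: 34,100.00 × [1 − (1+0.127)^−4] / 0.127 = 102064.97684
Perpetuity value at year 4: 69,900.00 / 0.127 = 550393.70079
PV of perpetuity: 550393.70079 / (1+0.127)^4 = 341175.46380
Total PV = 102064.97684 + 341175.46380 = 443240.44064

443240.44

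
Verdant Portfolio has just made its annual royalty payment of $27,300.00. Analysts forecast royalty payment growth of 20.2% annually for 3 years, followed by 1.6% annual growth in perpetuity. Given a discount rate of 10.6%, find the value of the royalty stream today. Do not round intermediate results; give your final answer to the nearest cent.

$492563.39

D_1 = 32814.60000
D_2 = 39443.14920
D_3 = 47410.66534
Terminal value at year 3: TV = D_3×(1+g_2)/(r−g_2) = 48169.23598/0.09 = 535213.73315
P_0 = D_1/(1+r)^1 + D_2/(1+r)^2 + D_3/(1+r)^3 + TV/(1+r)^3
    = 29669.62025 + 32244.92183 + 35043.75772 + 395605.08717 = 492563.38697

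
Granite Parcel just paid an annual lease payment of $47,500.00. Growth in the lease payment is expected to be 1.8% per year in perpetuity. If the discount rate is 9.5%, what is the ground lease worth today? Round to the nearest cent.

$627987.01

D₁ = D₀ × (1 + g) = $47,500.00 × 1.018 = $48,355.0000
Growing perpetuity: P = D₁ / (r − g) = $48,355.0000 / (0.095 − 0.018) = $627,987.01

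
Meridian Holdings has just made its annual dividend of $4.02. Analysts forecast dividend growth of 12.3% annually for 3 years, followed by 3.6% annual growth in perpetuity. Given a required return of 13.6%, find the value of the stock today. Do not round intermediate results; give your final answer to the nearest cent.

$52.02

D_1 = 4.51446
D_2 = 5.06974
D_3 = 5.69332
Terminal value at year 3: TV = D_3×(1+g_2)/(r−g_2) = 5.89828/0.1 = 58.98276
P_0 = D_1/(1+r)^1 + D_2/(1+r)^2 + D_3/(1+r)^3 + TV/(1+r)^3
    = 3.97400 + 3.92852 + 3.88356 + 40.23371 = 52.01979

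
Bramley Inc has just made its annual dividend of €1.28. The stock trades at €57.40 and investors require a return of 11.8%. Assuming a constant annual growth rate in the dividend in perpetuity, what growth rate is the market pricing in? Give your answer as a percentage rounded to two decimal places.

9.36%

P = D₀(1+g)/(r−g) ⇒ P(r−g) = D₀(1+g) ⇒ g(P+D₀) = P·r − D₀
g = (P·r − D₀)/(P + D₀) = (€57.40×0.118 − €1.28) / (€57.40 + €1.28) = 0.093613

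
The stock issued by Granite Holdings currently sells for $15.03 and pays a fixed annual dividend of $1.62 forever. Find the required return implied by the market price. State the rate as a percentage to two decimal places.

P = C/r ⇒ r = C/P = $1.62/$15.03 = 0.107784

10.78%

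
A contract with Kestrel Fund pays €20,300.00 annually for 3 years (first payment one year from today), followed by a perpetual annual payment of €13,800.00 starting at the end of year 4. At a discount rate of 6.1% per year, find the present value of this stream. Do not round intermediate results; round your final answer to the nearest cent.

PV of 3-year annuity: €20,300.00 × [1 − (1+0.061)^−3] / 0.061 = 54161.90468
Perpetuity value at year 3: €13,800.00 / 0.061 = 226229.50820
PV of perpetuity: 226229.50820 / (1+0.061)^3 = 189410.08531
Total PV = 54161.90468 + 189410.08531 = 243571.98999

€243571.99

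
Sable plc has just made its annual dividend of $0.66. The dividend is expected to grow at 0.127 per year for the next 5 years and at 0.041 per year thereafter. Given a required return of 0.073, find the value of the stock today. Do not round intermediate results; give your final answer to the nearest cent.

D_1 = 0.74382
D_2 = 0.83829
D_3 = 0.94475
D_4 = 1.06473
D_5 = 1.19995
Terminal value at year 5: TV = D_5×(1+g_2)/(r−g_2) = 1.24915/0.032 = 39.03591
P_0 = D_1/(1+r)^1 + D_2/(1+r)^2 + D_3/(1+r)^3 + D_4/(1+r)^4 + D_5/(1+r)^5 + TV/(1+r)^5
    = 0.69322 + 0.72810 + 0.76474 + 0.80323 + 0.84366 + 27.44515 = 31.27810

$31.28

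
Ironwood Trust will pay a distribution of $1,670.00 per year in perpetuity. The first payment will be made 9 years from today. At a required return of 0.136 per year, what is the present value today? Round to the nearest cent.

$4427.42

Value at end of year 8: C / r = $1,670.00 / 0.136 = $12,279.4118
Discount to today: PV = $12,279.4118 / (1 + 0.136)^8 = $12,279.4118 / 2.773490 = $4,427.42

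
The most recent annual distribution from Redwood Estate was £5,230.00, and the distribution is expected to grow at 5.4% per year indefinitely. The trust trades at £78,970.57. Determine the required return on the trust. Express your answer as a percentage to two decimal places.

D₁ = £5,230.00 × 1.054 = £5,512.4200
P = D₁/(r − g) ⇒ r = D₁/P + g = £5,512.4200/£78,970.57 + 0.054 = 0.069803 + 0.054 = 0.123803

12.38%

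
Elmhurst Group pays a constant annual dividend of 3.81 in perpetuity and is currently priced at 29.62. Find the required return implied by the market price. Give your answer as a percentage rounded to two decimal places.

P = C/r ⇒ r = C/P = 3.81/29.62 = 0.128629

12.86%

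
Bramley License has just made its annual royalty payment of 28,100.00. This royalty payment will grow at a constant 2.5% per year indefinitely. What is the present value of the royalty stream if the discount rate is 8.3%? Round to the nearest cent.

D₁ = D₀ × (1 + g) = 28,100.00 × 1.025 = 28,802.5000
Growing perpetuity: P = D₁ / (r − g) = 28,802.5000 / (0.083 − 0.025) = 496,594.83

496594.83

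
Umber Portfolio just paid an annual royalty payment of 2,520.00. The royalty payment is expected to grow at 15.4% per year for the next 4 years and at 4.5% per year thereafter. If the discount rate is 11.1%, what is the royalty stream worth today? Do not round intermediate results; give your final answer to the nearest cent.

D_1 = 2908.08000
D_2 = 3355.92432
D_3 = 3872.73667
D_4 = 4469.13811
Terminal value at year 4: TV = D_4×(1+g_2)/(r−g_2) = 4670.24933/0.066 = 70761.35344
P_0 = D_1/(1+r)^1 + D_2/(1+r)^2 + D_3/(1+r)^3 + D_4/(1+r)^4 + TV/(1+r)^4
    = 2617.53375 + 2718.84244 + 2824.07217 + 2933.37469 + 46445.09924 = 57538.92229

57538.92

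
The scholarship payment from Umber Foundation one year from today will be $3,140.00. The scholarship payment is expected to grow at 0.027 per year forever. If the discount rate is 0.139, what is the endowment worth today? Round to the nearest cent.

Growing perpetuity: P = D₁ / (r − g) = $3,140.0000 / (0.139 − 0.027) = $28,035.71

$28035.71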